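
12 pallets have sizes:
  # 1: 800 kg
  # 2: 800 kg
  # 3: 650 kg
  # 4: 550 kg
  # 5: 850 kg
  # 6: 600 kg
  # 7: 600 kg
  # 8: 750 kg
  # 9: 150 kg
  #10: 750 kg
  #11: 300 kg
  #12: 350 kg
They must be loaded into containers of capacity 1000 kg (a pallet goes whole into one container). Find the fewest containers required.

9

Total = 850 + 800 + 800 + 750 + 750 + 650 + 600 + 600 + 550 + 350 + 300 + 150 = 7150 kg.
Lower bound: ⌈7150/1000⌉ = 8 containers.
Also, 9 pallets each exceed 500 kg, and no two of those can share a container, so at least 9 containers are needed.
A packing using 9 containers:
  container 1: 850 + 150 = 1000
  container 2: 800 = 800
  container 3: 800 = 800
  container 4: 750 = 750
  container 5: 750 = 750
  container 6: 650 + 350 = 1000
  container 7: 600 + 300 = 900
  container 8: 600 = 600
  container 9: 550 = 550
This matches the lower bound, so 9 is optimal.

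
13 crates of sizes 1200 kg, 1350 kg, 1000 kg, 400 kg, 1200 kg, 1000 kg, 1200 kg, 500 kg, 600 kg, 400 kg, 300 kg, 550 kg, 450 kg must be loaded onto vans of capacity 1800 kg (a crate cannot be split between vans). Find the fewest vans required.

6

Total = 1350 + 1200 + 1200 + 1200 + 1000 + 1000 + 600 + 550 + 500 + 450 + 400 + 400 + 300 = 10150 kg.
Lower bound: ⌈10150/1800⌉ = 6 vans.
A packing using 6 vans:
  van 1: 1350 + 450 = 1800
  van 2: 1200 + 600 = 1800
  van 3: 1200 + 550 = 1750
  van 4: 1200 + 500 = 1700
  van 5: 1000 + 400 + 400 = 1800
  van 6: 1000 + 300 = 1300
This matches the lower bound, so 6 is optimal.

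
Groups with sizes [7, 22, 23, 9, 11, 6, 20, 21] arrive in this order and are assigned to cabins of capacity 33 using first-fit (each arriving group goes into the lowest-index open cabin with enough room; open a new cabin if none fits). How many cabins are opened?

5

  7 → cabin 1 (new)  [load 7/33]
  22 → cabin 1  [load 29/33]
  23 → cabin 2 (new)  [load 23/33]
  9 → cabin 2  [load 32/33]
  11 → cabin 3 (new)  [load 11/33]
  6 → cabin 3  [load 17/33]
  20 → cabin 4 (new)  [load 20/33]
  21 → cabin 5 (new)  [load 21/33]
5 cabins opened.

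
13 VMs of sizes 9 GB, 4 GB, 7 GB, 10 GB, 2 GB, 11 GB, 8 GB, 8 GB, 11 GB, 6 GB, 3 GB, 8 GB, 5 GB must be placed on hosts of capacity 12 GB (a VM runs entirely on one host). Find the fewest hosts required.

9

Total = 11 + 11 + 10 + 9 + 8 + 8 + 8 + 7 + 6 + 5 + 4 + 3 + 2 = 92 GB.
Lower bound: ⌈92/12⌉ = 8 hosts.
A packing using 9 hosts:
  host 1: 11 = 11
  host 2: 11 = 11
  host 3: 10 + 2 = 12
  host 4: 9 + 3 = 12
  host 5: 8 + 4 = 12
  host 6: 8 = 8
  host 7: 8 = 8
  host 8: 7 + 5 = 12
  host 9: 6 = 6
No arrangement into 8 hosts stays within capacity, so 9 is optimal.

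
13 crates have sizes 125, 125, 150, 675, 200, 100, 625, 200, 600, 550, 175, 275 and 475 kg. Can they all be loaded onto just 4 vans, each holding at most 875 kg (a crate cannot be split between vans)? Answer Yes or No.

No

Total = 4275 kg; ⌈4275/875⌉ = 5.
At least 5 vans are required, but only 4 are allowed.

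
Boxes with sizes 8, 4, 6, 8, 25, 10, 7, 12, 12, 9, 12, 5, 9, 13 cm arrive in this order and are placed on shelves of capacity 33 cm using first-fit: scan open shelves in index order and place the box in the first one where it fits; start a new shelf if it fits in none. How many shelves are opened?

5

  8 → shelf 1 (new)  [load 8/33]
  4 → shelf 1  [load 12/33]
  6 → shelf 1  [load 18/33]
  8 → shelf 1  [load 26/33]
  25 → shelf 2 (new)  [load 25/33]
  10 → shelf 3 (new)  [load 10/33]
  7 → shelf 1  [load 33/33]
  12 → shelf 3  [load 22/33]
  12 → shelf 4 (new)  [load 12/33]
  9 → shelf 3  [load 31/33]
  12 → shelf 4  [load 24/33]
  5 → shelf 2  [load 30/33]
  9 → shelf 4  [load 33/33]
  13 → shelf 5 (new)  [load 13/33]
5 shelves opened.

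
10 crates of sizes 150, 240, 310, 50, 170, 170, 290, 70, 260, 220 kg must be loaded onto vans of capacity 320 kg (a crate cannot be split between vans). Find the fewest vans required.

7

Total = 310 + 290 + 260 + 240 + 220 + 170 + 170 + 150 + 70 + 50 = 1930 kg.
Lower bound: ⌈1930/320⌉ = 7 vans.
A packing using 7 vans:
  van 1: 310 = 310
  van 2: 290 = 290
  van 3: 260 + 50 = 310
  van 4: 240 + 70 = 310
  van 5: 220 = 220
  van 6: 170 + 150 = 320
  van 7: 170 = 170
This matches the lower bound, so 7 is optimal.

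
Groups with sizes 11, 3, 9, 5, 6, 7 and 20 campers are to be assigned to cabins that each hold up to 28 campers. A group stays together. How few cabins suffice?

3

Total = 20 + 11 + 9 + 7 + 6 + 5 + 3 = 61 campers.
Lower bound: ⌈61/28⌉ = 3 cabins.
A packing using 3 cabins:
  cabin 1: 20 + 7 = 27
  cabin 2: 11 + 9 + 6 = 26
  cabin 3: 5 + 3 = 8
This matches the lower bound, so 3 is optimal.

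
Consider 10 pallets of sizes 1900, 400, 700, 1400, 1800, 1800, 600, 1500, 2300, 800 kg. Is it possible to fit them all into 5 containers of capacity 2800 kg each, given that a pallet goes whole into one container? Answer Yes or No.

No

Total = 13200 kg; ⌈13200/2800⌉ = 5.
The bound of 5 does not rule out 5, but exhaustive search shows no assignment into 5 containers of capacity 2800 kg exists — the minimum is 6.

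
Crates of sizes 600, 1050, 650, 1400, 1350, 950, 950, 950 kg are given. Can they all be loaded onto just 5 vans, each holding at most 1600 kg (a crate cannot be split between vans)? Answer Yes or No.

No

Total = 7900 kg; ⌈7900/1600⌉ = 5.
6 crates each exceed half the capacity and cannot share a van, forcing at least 6 vans.
At least 6 vans are required, but only 5 are allowed.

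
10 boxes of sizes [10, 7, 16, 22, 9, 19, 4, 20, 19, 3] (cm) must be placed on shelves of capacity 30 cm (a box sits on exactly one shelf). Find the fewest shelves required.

5

Total = 22 + 20 + 19 + 19 + 16 + 10 + 9 + 7 + 4 + 3 = 129 cm.
Lower bound: ⌈129/30⌉ = 5 shelves.
A packing using 5 shelves:
  shelf 1: 22 + 7 = 29
  shelf 2: 20 + 10 = 30
  shelf 3: 19 + 9 = 28
  shelf 4: 19 + 4 + 3 = 26
  shelf 5: 16 = 16
This matches the lower bound, so 5 is optimal.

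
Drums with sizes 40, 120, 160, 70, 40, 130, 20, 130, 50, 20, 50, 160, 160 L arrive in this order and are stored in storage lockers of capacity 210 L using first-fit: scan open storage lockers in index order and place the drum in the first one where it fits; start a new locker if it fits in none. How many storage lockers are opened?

6

  40 → locker 1 (new)  [load 40/210]
  120 → locker 1  [load 160/210]
  160 → locker 2 (new)  [load 160/210]
  70 → locker 3 (new)  [load 70/210]
  40 → locker 1  [load 200/210]
  130 → locker 3  [load 200/210]
  20 → locker 2  [load 180/210]
  130 → locker 4 (new)  [load 130/210]
  50 → locker 4  [load 180/210]
  20 → locker 2  [load 200/210]
  50 → locker 5 (new)  [load 50/210]
  160 → locker 5  [load 210/210]
  160 → locker 6 (new)  [load 160/210]
6 storage lockers opened.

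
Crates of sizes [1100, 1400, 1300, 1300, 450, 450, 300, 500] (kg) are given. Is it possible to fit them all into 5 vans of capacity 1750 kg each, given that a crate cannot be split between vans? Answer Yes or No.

A valid assignment using 4 vans:
  van 1: 1400 + 300 = 1700
  van 2: 1300 + 450 = 1750
  van 3: 1300 + 450 = 1750
  van 4: 1100 + 500 = 1600
That uses only 4 ≤ 5, so 5 vans are enough.

Yes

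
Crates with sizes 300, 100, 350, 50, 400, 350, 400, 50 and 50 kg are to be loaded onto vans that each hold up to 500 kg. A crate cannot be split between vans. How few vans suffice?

Total = 400 + 400 + 350 + 350 + 300 + 100 + 50 + 50 + 50 = 2050 kg.
Lower bound: ⌈2050/500⌉ = 5 vans.
A packing using 5 vans:
  van 1: 400 + 100 = 500
  van 2: 400 + 50 + 50 = 500
  van 3: 350 + 50 = 400
  van 4: 350 = 350
  van 5: 300 = 300
This matches the lower bound, so 5 is optimal.

5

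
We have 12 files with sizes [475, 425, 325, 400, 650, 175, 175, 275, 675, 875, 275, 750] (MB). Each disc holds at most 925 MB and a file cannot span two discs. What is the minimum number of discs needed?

Total = 875 + 750 + 675 + 650 + 475 + 425 + 400 + 325 + 275 + 275 + 175 + 175 = 5475 MB.
Lower bound: ⌈5475/925⌉ = 6 discs.
A packing using 7 discs:
  disc 1: 875 = 875
  disc 2: 750 + 175 = 925
  disc 3: 675 + 175 = 850
  disc 4: 650 + 275 = 925
  disc 5: 475 + 425 = 900
  disc 6: 400 + 325 = 725
  disc 7: 275 = 275
No arrangement into 6 discs stays within capacity, so 7 is optimal.

7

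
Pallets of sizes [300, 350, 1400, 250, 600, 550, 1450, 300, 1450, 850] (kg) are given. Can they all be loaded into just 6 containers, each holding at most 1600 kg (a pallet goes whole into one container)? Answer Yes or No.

A valid assignment using 6 containers:
  container 1: 1450 = 1450
  container 2: 1450 = 1450
  container 3: 1400 = 1400
  container 4: 850 + 600 = 1450
  container 5: 550 + 350 + 300 + 300 = 1500
  container 6: 250 = 250
Every load is within 1600 kg, so 6 containers suffice.

Yes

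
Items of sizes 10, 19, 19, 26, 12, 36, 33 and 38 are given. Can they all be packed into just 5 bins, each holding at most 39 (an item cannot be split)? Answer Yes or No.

Total = 193; ⌈193/39⌉ = 5.
The bound of 5 does not rule out 5, but exhaustive search shows no assignment into 5 bins of capacity 39 exists — the minimum is 6.

No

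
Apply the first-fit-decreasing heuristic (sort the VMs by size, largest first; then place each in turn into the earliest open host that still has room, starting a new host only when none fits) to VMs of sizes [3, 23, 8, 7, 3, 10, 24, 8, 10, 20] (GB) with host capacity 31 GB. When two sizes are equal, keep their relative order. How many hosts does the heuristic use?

4

Sorted descending: 24, 23, 20, 10, 10, 8, 8, 7, 3, 3.
  24 → host 1 (new)  [load 24/31]
  23 → host 2 (new)  [load 23/31]
  20 → host 3 (new)  [load 20/31]
  10 → host 3  [load 30/31]
  10 → host 4 (new)  [load 10/31]
  8 → host 2  [load 31/31]
  8 → host 4  [load 18/31]
  7 → host 1  [load 31/31]
  3 → host 4  [load 21/31]
  3 → host 4  [load 24/31]
4 hosts opened.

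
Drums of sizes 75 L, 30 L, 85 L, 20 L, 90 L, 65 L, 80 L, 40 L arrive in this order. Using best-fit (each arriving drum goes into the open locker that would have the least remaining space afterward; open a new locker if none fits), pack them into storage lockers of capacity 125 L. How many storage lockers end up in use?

  75 → locker 1 (new)  [load 75/125]
  30 → locker 1  [load 105/125]
  85 → locker 2 (new)  [load 85/125]
  20 → locker 1  [load 125/125]
  90 → locker 3 (new)  [load 90/125]
  65 → locker 4 (new)  [load 65/125]
  80 → locker 5 (new)  [load 80/125]
  40 → locker 2  [load 125/125]
5 storage lockers opened.

5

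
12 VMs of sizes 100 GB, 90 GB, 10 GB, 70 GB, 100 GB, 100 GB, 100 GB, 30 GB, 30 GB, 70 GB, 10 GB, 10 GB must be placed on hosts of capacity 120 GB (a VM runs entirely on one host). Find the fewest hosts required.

Total = 100 + 100 + 100 + 100 + 90 + 70 + 70 + 30 + 30 + 10 + 10 + 10 = 720 GB.
Lower bound: ⌈720/120⌉ = 6 hosts.
Also, 7 VMs each exceed 60 GB, and no two of those can share a host, so at least 7 hosts are needed.
A packing using 7 hosts:
  host 1: 100 + 10 + 10 = 120
  host 2: 100 + 10 = 110
  host 3: 100 = 100
  host 4: 100 = 100
  host 5: 90 + 30 = 120
  host 6: 70 + 30 = 100
  host 7: 70 = 70
This matches the lower bound, so 7 is optimal.

7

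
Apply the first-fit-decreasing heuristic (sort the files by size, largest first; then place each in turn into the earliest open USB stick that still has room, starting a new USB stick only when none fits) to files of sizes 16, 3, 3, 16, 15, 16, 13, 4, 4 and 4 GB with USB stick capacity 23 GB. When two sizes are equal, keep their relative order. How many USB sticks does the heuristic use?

Sorted descending: 16, 16, 16, 15, 13, 4, 4, 4, 3, 3.
  16 → USB stick 1 (new)  [load 16/23]
  16 → USB stick 2 (new)  [load 16/23]
  16 → USB stick 3 (new)  [load 16/23]
  15 → USB stick 4 (new)  [load 15/23]
  13 → USB stick 5 (new)  [load 13/23]
  4 → USB stick 1  [load 20/23]
  4 → USB stick 2  [load 20/23]
  4 → USB stick 3  [load 20/23]
  3 → USB stick 1  [load 23/23]
  3 → USB stick 2  [load 23/23]
5 USB sticks opened.

5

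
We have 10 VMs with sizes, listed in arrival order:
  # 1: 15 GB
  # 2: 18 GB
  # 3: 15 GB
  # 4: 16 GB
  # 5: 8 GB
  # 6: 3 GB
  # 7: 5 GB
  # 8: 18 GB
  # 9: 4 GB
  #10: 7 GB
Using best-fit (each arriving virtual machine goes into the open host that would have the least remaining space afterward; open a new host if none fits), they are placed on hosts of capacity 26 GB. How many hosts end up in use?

5

  15 → host 1 (new)  [load 15/26]
  18 → host 2 (new)  [load 18/26]
  15 → host 3 (new)  [load 15/26]
  16 → host 4 (new)  [load 16/26]
  8 → host 2  [load 26/26]
  3 → host 4  [load 19/26]
  5 → host 4  [load 24/26]
  18 → host 5 (new)  [load 18/26]
  4 → host 5  [load 22/26]
  7 → host 1  [load 22/26]
5 hosts opened.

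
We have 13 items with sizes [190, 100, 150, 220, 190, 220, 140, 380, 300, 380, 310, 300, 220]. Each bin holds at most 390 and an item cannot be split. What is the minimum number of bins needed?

9

Total = 380 + 380 + 310 + 300 + 300 + 220 + 220 + 220 + 190 + 190 + 150 + 140 + 100 = 3100.
Lower bound: ⌈3100/390⌉ = 8 bins.
A packing using 9 bins:
  bin 1: 380 = 380
  bin 2: 380 = 380
  bin 3: 310 = 310
  bin 4: 300 = 300
  bin 5: 300 = 300
  bin 6: 220 + 150 = 370
  bin 7: 220 + 140 = 360
  bin 8: 220 + 100 = 320
  bin 9: 190 + 190 = 380
No arrangement into 8 bins stays within capacity, so 9 is optimal.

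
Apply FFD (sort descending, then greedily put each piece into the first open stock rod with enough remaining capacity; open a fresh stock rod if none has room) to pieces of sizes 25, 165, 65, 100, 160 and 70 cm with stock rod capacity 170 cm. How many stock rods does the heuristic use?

4

Sorted descending: 165, 160, 100, 70, 65, 25.
  165 → stock rod 1 (new)  [load 165/170]
  160 → stock rod 2 (new)  [load 160/170]
  100 → stock rod 3 (new)  [load 100/170]
  70 → stock rod 3  [load 170/170]
  65 → stock rod 4 (new)  [load 65/170]
  25 → stock rod 4  [load 90/170]
4 stock rods opened.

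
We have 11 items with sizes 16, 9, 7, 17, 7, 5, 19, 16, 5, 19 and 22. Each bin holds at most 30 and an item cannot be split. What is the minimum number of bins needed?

6

Total = 22 + 19 + 19 + 17 + 16 + 16 + 9 + 7 + 7 + 5 + 5 = 142.
Lower bound: ⌈142/30⌉ = 5 bins.
Also, 6 items each exceed 15, and no two of those can share a bin, so at least 6 bins are needed.
A packing using 6 bins:
  bin 1: 22 + 7 = 29
  bin 2: 19 + 9 = 28
  bin 3: 19 + 7 = 26
  bin 4: 17 + 5 + 5 = 27
  bin 5: 16 = 16
  bin 6: 16 = 16
This matches the lower bound, so 6 is optimal.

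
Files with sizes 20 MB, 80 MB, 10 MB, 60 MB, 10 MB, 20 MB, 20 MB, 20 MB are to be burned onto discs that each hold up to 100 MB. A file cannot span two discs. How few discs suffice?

3

Total = 80 + 60 + 20 + 20 + 20 + 20 + 10 + 10 = 240 MB.
Lower bound: ⌈240/100⌉ = 3 discs.
A packing using 3 discs:
  disc 1: 80 + 20 = 100
  disc 2: 60 + 20 + 20 = 100
  disc 3: 20 + 10 + 10 = 40
This matches the lower bound, so 3 is optimal.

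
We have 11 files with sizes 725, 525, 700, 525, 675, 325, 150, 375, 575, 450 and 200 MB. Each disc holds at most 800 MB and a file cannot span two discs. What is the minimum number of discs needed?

Total = 725 + 700 + 675 + 575 + 525 + 525 + 450 + 375 + 325 + 200 + 150 = 5225 MB.
Lower bound: ⌈5225/800⌉ = 7 discs.
A packing using 8 discs:
  disc 1: 725 = 725
  disc 2: 700 = 700
  disc 3: 675 = 675
  disc 4: 575 + 200 = 775
  disc 5: 525 + 150 = 675
  disc 6: 525 = 525
  disc 7: 450 + 325 = 775
  disc 8: 375 = 375
No arrangement into 7 discs stays within capacity, so 8 is optimal.

8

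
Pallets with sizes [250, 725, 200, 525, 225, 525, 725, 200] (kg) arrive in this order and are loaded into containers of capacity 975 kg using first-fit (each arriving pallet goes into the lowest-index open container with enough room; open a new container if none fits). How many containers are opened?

4

  250 → container 1 (new)  [load 250/975]
  725 → container 1  [load 975/975]
  200 → container 2 (new)  [load 200/975]
  525 → container 2  [load 725/975]
  225 → container 2  [load 950/975]
  525 → container 3 (new)  [load 525/975]
  725 → container 4 (new)  [load 725/975]
  200 → container 3  [load 725/975]
4 containers opened.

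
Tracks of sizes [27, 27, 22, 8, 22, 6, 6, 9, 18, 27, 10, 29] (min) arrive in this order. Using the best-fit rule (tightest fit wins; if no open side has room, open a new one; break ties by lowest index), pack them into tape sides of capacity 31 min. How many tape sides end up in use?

8

  27 → side 1 (new)  [load 27/31]
  27 → side 2 (new)  [load 27/31]
  22 → side 3 (new)  [load 22/31]
  8 → side 3  [load 30/31]
  22 → side 4 (new)  [load 22/31]
  6 → side 4  [load 28/31]
  6 → side 5 (new)  [load 6/31]
  9 → side 5  [load 15/31]
  18 → side 6 (new)  [load 18/31]
  27 → side 7 (new)  [load 27/31]
  10 → side 6  [load 28/31]
  29 → side 8 (new)  [load 29/31]
8 tape sides opened.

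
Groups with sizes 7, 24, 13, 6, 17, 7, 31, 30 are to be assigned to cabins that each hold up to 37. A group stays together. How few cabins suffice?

Total = 31 + 30 + 24 + 17 + 13 + 7 + 7 + 6 = 135.
Lower bound: ⌈135/37⌉ = 4 cabins.
A packing using 4 cabins:
  cabin 1: 31 + 6 = 37
  cabin 2: 30 + 7 = 37
  cabin 3: 24 + 13 = 37
  cabin 4: 17 + 7 = 24
This matches the lower bound, so 4 is optimal.

4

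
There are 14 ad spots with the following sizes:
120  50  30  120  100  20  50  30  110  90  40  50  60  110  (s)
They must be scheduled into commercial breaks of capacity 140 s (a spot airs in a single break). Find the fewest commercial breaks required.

8

Total = 120 + 120 + 110 + 110 + 100 + 90 + 60 + 50 + 50 + 50 + 40 + 30 + 30 + 20 = 980 s.
Lower bound: ⌈980/140⌉ = 7 commercial breaks.
A packing using 8 commercial breaks:
  break 1: 120 + 20 = 140
  break 2: 120 = 120
  break 3: 110 + 30 = 140
  break 4: 110 + 30 = 140
  break 5: 100 + 40 = 140
  break 6: 90 + 50 = 140
  break 7: 60 + 50 = 110
  break 8: 50 = 50
No arrangement into 7 commercial breaks stays within capacity, so 8 is optimal.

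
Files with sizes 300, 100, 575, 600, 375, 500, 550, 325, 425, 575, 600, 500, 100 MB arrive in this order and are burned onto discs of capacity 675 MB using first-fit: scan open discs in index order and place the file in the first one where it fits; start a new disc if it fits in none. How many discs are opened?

  300 → disc 1 (new)  [load 300/675]
  100 → disc 1  [load 400/675]
  575 → disc 2 (new)  [load 575/675]
  600 → disc 3 (new)  [load 600/675]
  375 → disc 4 (new)  [load 375/675]
  500 → disc 5 (new)  [load 500/675]
  550 → disc 6 (new)  [load 550/675]
  325 → disc 7 (new)  [load 325/675]
  425 → disc 8 (new)  [load 425/675]
  575 → disc 9 (new)  [load 575/675]
  600 → disc 10 (new)  [load 600/675]
  500 → disc 11 (new)  [load 500/675]
  100 → disc 1  [load 500/675]
11 discs opened.

11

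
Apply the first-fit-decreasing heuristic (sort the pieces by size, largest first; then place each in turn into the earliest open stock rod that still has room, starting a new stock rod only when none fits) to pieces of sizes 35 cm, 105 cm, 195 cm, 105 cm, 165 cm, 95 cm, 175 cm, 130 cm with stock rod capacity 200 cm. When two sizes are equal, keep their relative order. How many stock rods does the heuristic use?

6

Sorted descending: 195, 175, 165, 130, 105, 105, 95, 35.
  195 → stock rod 1 (new)  [load 195/200]
  175 → stock rod 2 (new)  [load 175/200]
  165 → stock rod 3 (new)  [load 165/200]
  130 → stock rod 4 (new)  [load 130/200]
  105 → stock rod 5 (new)  [load 105/200]
  105 → stock rod 6 (new)  [load 105/200]
  95 → stock rod 5  [load 200/200]
  35 → stock rod 3  [load 200/200]
6 stock rods opened.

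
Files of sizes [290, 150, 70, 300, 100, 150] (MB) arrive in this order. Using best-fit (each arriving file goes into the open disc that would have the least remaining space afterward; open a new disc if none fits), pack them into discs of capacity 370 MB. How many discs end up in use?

  290 → disc 1 (new)  [load 290/370]
  150 → disc 2 (new)  [load 150/370]
  70 → disc 1  [load 360/370]
  300 → disc 3 (new)  [load 300/370]
  100 → disc 2  [load 250/370]
  150 → disc 4 (new)  [load 150/370]
4 discs opened.

4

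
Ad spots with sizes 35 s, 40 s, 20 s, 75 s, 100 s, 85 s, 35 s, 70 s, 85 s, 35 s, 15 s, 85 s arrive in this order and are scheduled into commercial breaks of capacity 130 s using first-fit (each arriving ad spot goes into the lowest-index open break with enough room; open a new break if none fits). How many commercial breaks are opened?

7

  35 → break 1 (new)  [load 35/130]
  40 → break 1  [load 75/130]
  20 → break 1  [load 95/130]
  75 → break 2 (new)  [load 75/130]
  100 → break 3 (new)  [load 100/130]
  85 → break 4 (new)  [load 85/130]
  35 → break 1  [load 130/130]
  70 → break 5 (new)  [load 70/130]
  85 → break 6 (new)  [load 85/130]
  35 → break 2  [load 110/130]
  15 → break 2  [load 125/130]
  85 → break 7 (new)  [load 85/130]
7 commercial breaks opened.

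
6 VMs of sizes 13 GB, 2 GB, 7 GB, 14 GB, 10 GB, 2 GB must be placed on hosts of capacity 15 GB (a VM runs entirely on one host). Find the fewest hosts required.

4

Total = 14 + 13 + 10 + 7 + 2 + 2 = 48 GB.
Lower bound: ⌈48/15⌉ = 4 hosts.
A packing using 4 hosts:
  host 1: 14 = 14
  host 2: 13 + 2 = 15
  host 3: 10 + 2 = 12
  host 4: 7 = 7
This matches the lower bound, so 4 is optimal.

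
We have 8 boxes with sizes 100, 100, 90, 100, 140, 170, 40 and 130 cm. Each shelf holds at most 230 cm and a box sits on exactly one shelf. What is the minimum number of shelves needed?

4

Total = 170 + 140 + 130 + 100 + 100 + 100 + 90 + 40 = 870 cm.
Lower bound: ⌈870/230⌉ = 4 shelves.
A packing using 4 shelves:
  shelf 1: 170 + 40 = 210
  shelf 2: 140 + 90 = 230
  shelf 3: 130 + 100 = 230
  shelf 4: 100 + 100 = 200
This matches the lower bound, so 4 is optimal.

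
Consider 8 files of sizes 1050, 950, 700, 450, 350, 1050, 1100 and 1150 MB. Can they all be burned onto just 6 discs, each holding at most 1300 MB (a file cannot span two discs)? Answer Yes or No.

A valid assignment using 6 discs:
  disc 1: 1150 = 1150
  disc 2: 1100 = 1100
  disc 3: 1050 = 1050
  disc 4: 1050 = 1050
  disc 5: 950 + 350 = 1300
  disc 6: 700 + 450 = 1150
Every load is within 1300 MB, so 6 discs suffice.

Yes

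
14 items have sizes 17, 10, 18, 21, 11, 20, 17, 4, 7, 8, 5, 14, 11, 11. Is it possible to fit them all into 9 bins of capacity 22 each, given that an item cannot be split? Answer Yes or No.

A valid assignment using 9 bins:
  bin 1: 21 = 21
  bin 2: 20 = 20
  bin 3: 18 + 4 = 22
  bin 4: 17 + 5 = 22
  bin 5: 17 = 17
  bin 6: 14 + 8 = 22
  bin 7: 11 + 11 = 22
  bin 8: 11 + 10 = 21
  bin 9: 7 = 7
Every load is within 22, so 9 bins suffice.

Yes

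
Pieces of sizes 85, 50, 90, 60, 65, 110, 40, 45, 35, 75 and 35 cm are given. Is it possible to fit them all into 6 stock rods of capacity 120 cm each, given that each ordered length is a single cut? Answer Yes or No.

No

Total = 690 cm; ⌈690/120⌉ = 6.
The bound of 6 does not rule out 6, but exhaustive search shows no assignment into 6 stock rods of capacity 120 cm exists — the minimum is 7.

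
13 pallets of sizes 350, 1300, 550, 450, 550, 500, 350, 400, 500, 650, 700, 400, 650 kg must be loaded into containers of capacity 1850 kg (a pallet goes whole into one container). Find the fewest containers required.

Total = 1300 + 700 + 650 + 650 + 550 + 550 + 500 + 500 + 450 + 400 + 400 + 350 + 350 = 7350 kg.
Lower bound: ⌈7350/1850⌉ = 4 containers.
A packing using 4 containers:
  container 1: 1300 + 550 = 1850
  container 2: 700 + 650 + 500 = 1850
  container 3: 650 + 500 + 350 + 350 = 1850
  container 4: 550 + 450 + 400 + 400 = 1800
This matches the lower bound, so 4 is optimal.

4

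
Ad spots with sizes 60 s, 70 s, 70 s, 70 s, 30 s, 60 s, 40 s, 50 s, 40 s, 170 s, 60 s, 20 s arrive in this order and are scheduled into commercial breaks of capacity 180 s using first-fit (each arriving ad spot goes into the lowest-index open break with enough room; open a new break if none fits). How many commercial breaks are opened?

5

  60 → break 1 (new)  [load 60/180]
  70 → break 1  [load 130/180]
  70 → break 2 (new)  [load 70/180]
  70 → break 2  [load 140/180]
  30 → break 1  [load 160/180]
  60 → break 3 (new)  [load 60/180]
  40 → break 2  [load 180/180]
  50 → break 3  [load 110/180]
  40 → break 3  [load 150/180]
  170 → break 4 (new)  [load 170/180]
  60 → break 5 (new)  [load 60/180]
  20 → break 1  [load 180/180]
5 commercial breaks opened.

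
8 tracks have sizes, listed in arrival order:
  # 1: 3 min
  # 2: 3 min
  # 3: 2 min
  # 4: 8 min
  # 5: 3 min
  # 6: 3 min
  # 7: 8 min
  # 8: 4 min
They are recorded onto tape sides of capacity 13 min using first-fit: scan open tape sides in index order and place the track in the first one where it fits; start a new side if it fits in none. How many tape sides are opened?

3

  3 → side 1 (new)  [load 3/13]
  3 → side 1  [load 6/13]
  2 → side 1  [load 8/13]
  8 → side 2 (new)  [load 8/13]
  3 → side 1  [load 11/13]
  3 → side 2  [load 11/13]
  8 → side 3 (new)  [load 8/13]
  4 → side 3  [load 12/13]
3 tape sides opened.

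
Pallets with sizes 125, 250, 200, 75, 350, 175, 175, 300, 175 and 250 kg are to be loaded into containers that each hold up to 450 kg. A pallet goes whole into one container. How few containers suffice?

Total = 350 + 300 + 250 + 250 + 200 + 175 + 175 + 175 + 125 + 75 = 2075 kg.
Lower bound: ⌈2075/450⌉ = 5 containers.
A packing using 5 containers:
  container 1: 350 + 75 = 425
  container 2: 300 + 125 = 425
  container 3: 250 + 200 = 450
  container 4: 250 + 175 = 425
  container 5: 175 + 175 = 350
This matches the lower bound, so 5 is optimal.

5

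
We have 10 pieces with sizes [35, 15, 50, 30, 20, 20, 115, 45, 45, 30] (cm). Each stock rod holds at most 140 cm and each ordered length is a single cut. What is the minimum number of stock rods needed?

Total = 115 + 50 + 45 + 45 + 35 + 30 + 30 + 20 + 20 + 15 = 405 cm.
Lower bound: ⌈405/140⌉ = 3 stock rods.
A packing using 3 stock rods:
  stock rod 1: 115 + 20 = 135
  stock rod 2: 50 + 45 + 45 = 140
  stock rod 3: 35 + 30 + 30 + 20 + 15 = 130
This matches the lower bound, so 3 is optimal.

3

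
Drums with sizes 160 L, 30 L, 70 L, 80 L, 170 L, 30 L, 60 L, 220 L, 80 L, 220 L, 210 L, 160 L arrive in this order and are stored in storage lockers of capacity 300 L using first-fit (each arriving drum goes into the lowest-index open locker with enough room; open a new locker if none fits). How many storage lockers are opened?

6

  160 → locker 1 (new)  [load 160/300]
  30 → locker 1  [load 190/300]
  70 → locker 1  [load 260/300]
  80 → locker 2 (new)  [load 80/300]
  170 → locker 2  [load 250/300]
  30 → locker 1  [load 290/300]
  60 → locker 3 (new)  [load 60/300]
  220 → locker 3  [load 280/300]
  80 → locker 4 (new)  [load 80/300]
  220 → locker 4  [load 300/300]
  210 → locker 5 (new)  [load 210/300]
  160 → locker 6 (new)  [load 160/300]
6 storage lockers opened.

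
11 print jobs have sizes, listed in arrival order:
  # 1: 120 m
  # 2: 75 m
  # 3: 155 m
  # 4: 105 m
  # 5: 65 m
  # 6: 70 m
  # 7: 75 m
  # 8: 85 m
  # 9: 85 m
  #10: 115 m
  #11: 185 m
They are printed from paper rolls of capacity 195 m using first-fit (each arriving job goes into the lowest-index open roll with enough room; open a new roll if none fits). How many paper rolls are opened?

  120 → roll 1 (new)  [load 120/195]
  75 → roll 1  [load 195/195]
  155 → roll 2 (new)  [load 155/195]
  105 → roll 3 (new)  [load 105/195]
  65 → roll 3  [load 170/195]
  70 → roll 4 (new)  [load 70/195]
  75 → roll 4  [load 145/195]
  85 → roll 5 (new)  [load 85/195]
  85 → roll 5  [load 170/195]
  115 → roll 6 (new)  [load 115/195]
  185 → roll 7 (new)  [load 185/195]
7 paper rolls opened.

7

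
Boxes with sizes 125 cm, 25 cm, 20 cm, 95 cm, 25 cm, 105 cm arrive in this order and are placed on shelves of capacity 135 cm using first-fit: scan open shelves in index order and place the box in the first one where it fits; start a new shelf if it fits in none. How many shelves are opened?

  125 → shelf 1 (new)  [load 125/135]
  25 → shelf 2 (new)  [load 25/135]
  20 → shelf 2  [load 45/135]
  95 → shelf 3 (new)  [load 95/135]
  25 → shelf 2  [load 70/135]
  105 → shelf 4 (new)  [load 105/135]
4 shelves opened.

4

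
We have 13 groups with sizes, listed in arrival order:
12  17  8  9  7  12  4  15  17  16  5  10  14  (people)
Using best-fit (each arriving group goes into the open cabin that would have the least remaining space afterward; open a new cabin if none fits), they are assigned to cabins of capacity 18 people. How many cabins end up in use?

9

  12 → cabin 1 (new)  [load 12/18]
  17 → cabin 2 (new)  [load 17/18]
  8 → cabin 3 (new)  [load 8/18]
  9 → cabin 3  [load 17/18]
  7 → cabin 4 (new)  [load 7/18]
  12 → cabin 5 (new)  [load 12/18]
  4 → cabin 1  [load 16/18]
  15 → cabin 6 (new)  [load 15/18]
  17 → cabin 7 (new)  [load 17/18]
  16 → cabin 8 (new)  [load 16/18]
  5 → cabin 5  [load 17/18]
  10 → cabin 4  [load 17/18]
  14 → cabin 9 (new)  [load 14/18]
9 cabins opened.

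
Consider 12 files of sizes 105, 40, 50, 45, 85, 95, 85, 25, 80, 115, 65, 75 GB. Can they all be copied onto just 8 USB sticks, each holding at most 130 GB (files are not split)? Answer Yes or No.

Yes

A valid assignment using 8 USB sticks:
  USB stick 1: 115 = 115
  USB stick 2: 105 + 25 = 130
  USB stick 3: 95 = 95
  USB stick 4: 85 + 45 = 130
  USB stick 5: 85 + 40 = 125
  USB stick 6: 80 + 50 = 130
  USB stick 7: 75 = 75
  USB stick 8: 65 = 65
Every load is within 130 GB, so 8 USB sticks suffice.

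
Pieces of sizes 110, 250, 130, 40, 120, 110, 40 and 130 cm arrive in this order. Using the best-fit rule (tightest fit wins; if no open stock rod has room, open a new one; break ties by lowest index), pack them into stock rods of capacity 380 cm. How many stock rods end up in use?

3

  110 → stock rod 1 (new)  [load 110/380]
  250 → stock rod 1  [load 360/380]
  130 → stock rod 2 (new)  [load 130/380]
  40 → stock rod 2  [load 170/380]
  120 → stock rod 2  [load 290/380]
  110 → stock rod 3 (new)  [load 110/380]
  40 → stock rod 2  [load 330/380]
  130 → stock rod 3  [load 240/380]
3 stock rods opened.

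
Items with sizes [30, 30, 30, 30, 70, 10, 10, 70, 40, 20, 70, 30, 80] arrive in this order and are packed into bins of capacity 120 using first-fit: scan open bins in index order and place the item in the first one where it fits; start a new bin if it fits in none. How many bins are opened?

5

  30 → bin 1 (new)  [load 30/120]
  30 → bin 1  [load 60/120]
  30 → bin 1  [load 90/120]
  30 → bin 1  [load 120/120]
  70 → bin 2 (new)  [load 70/120]
  10 → bin 2  [load 80/120]
  10 → bin 2  [load 90/120]
  70 → bin 3 (new)  [load 70/120]
  40 → bin 3  [load 110/120]
  20 → bin 2  [load 110/120]
  70 → bin 4 (new)  [load 70/120]
  30 → bin 4  [load 100/120]
  80 → bin 5 (new)  [load 80/120]
5 bins opened.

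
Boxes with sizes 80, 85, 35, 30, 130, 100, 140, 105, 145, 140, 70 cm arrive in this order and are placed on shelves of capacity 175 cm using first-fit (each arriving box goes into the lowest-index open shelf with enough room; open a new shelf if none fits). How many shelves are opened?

  80 → shelf 1 (new)  [load 80/175]
  85 → shelf 1  [load 165/175]
  35 → shelf 2 (new)  [load 35/175]
  30 → shelf 2  [load 65/175]
  130 → shelf 3 (new)  [load 130/175]
  100 → shelf 2  [load 165/175]
  140 → shelf 4 (new)  [load 140/175]
  105 → shelf 5 (new)  [load 105/175]
  145 → shelf 6 (new)  [load 145/175]
  140 → shelf 7 (new)  [load 140/175]
  70 → shelf 5  [load 175/175]
7 shelves opened.

7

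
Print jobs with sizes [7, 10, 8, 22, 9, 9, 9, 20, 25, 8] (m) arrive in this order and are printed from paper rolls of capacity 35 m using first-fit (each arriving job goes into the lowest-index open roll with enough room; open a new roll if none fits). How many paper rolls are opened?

4

  7 → roll 1 (new)  [load 7/35]
  10 → roll 1  [load 17/35]
  8 → roll 1  [load 25/35]
  22 → roll 2 (new)  [load 22/35]
  9 → roll 1  [load 34/35]
  9 → roll 2  [load 31/35]
  9 → roll 3 (new)  [load 9/35]
  20 → roll 3  [load 29/35]
  25 → roll 4 (new)  [load 25/35]
  8 → roll 4  [load 33/35]
4 paper rolls opened.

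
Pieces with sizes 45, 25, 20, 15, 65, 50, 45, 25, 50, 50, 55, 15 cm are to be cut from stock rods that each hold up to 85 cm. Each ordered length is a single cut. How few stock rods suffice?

7

Total = 65 + 55 + 50 + 50 + 50 + 45 + 45 + 25 + 25 + 20 + 15 + 15 = 460 cm.
Lower bound: ⌈460/85⌉ = 6 stock rods.
Also, 7 pieces each exceed 85/2 cm, and no two of those can share a stock rod, so at least 7 stock rods are needed.
A packing using 7 stock rods:
  stock rod 1: 65 + 20 = 85
  stock rod 2: 55 + 25 = 80
  stock rod 3: 50 + 25 = 75
  stock rod 4: 50 + 15 + 15 = 80
  stock rod 5: 50 = 50
  stock rod 6: 45 = 45
  stock rod 7: 45 = 45
This matches the lower bound, so 7 is optimal.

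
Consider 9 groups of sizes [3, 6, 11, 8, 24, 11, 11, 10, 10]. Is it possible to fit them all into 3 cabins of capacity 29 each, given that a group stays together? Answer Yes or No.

No

Total = 94; ⌈94/29⌉ = 4.
At least 4 cabins are required, but only 3 are allowed.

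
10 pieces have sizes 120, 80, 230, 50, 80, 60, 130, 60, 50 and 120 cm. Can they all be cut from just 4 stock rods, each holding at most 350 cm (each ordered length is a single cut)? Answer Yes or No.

A valid assignment using 3 stock rods:
  stock rod 1: 230 + 120 = 350
  stock rod 2: 130 + 120 + 80 = 330
  stock rod 3: 80 + 60 + 60 + 50 + 50 = 300
That uses only 3 ≤ 4, so 4 stock rods are enough.

Yes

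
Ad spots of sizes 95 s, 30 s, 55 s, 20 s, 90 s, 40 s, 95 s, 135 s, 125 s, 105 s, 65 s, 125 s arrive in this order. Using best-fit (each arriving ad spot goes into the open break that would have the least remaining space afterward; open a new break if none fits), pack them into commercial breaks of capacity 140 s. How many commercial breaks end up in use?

8

  95 → break 1 (new)  [load 95/140]
  30 → break 1  [load 125/140]
  55 → break 2 (new)  [load 55/140]
  20 → break 2  [load 75/140]
  90 → break 3 (new)  [load 90/140]
  40 → break 3  [load 130/140]
  95 → break 4 (new)  [load 95/140]
  135 → break 5 (new)  [load 135/140]
  125 → break 6 (new)  [load 125/140]
  105 → break 7 (new)  [load 105/140]
  65 → break 2  [load 140/140]
  125 → break 8 (new)  [load 125/140]
8 commercial breaks opened.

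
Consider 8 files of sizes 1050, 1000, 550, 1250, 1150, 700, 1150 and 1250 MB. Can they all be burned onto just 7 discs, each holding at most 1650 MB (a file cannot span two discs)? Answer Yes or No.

Yes

A valid assignment using 7 discs:
  disc 1: 1250 = 1250
  disc 2: 1250 = 1250
  disc 3: 1150 = 1150
  disc 4: 1150 = 1150
  disc 5: 1050 + 550 = 1600
  disc 6: 1000 = 1000
  disc 7: 700 = 700
Every load is within 1650 MB, so 7 discs suffice.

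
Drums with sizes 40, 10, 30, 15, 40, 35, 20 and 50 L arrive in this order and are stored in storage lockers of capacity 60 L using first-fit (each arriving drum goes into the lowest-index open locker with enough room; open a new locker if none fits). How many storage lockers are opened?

  40 → locker 1 (new)  [load 40/60]
  10 → locker 1  [load 50/60]
  30 → locker 2 (new)  [load 30/60]
  15 → locker 2  [load 45/60]
  40 → locker 3 (new)  [load 40/60]
  35 → locker 4 (new)  [load 35/60]
  20 → locker 3  [load 60/60]
  50 → locker 5 (new)  [load 50/60]
5 storage lockers opened.

5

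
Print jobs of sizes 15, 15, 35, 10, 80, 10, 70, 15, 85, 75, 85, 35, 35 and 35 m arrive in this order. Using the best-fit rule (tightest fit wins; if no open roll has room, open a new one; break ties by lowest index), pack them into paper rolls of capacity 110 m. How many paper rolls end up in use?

  15 → roll 1 (new)  [load 15/110]
  15 → roll 1  [load 30/110]
  35 → roll 1  [load 65/110]
  10 → roll 1  [load 75/110]
  80 → roll 2 (new)  [load 80/110]
  10 → roll 2  [load 90/110]
  70 → roll 3 (new)  [load 70/110]
  15 → roll 2  [load 105/110]
  85 → roll 4 (new)  [load 85/110]
  75 → roll 5 (new)  [load 75/110]
  85 → roll 6 (new)  [load 85/110]
  35 → roll 1  [load 110/110]
  35 → roll 5  [load 110/110]
  35 → roll 3  [load 105/110]
6 paper rolls opened.

6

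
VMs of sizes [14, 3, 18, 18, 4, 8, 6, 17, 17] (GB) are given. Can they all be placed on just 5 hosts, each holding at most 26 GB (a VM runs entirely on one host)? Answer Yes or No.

A valid assignment using 5 hosts:
  host 1: 18 + 8 = 26
  host 2: 18 + 6 = 24
  host 3: 17 + 4 + 3 = 24
  host 4: 17 = 17
  host 5: 14 = 14
Every load is within 26 GB, so 5 hosts suffice.

Yes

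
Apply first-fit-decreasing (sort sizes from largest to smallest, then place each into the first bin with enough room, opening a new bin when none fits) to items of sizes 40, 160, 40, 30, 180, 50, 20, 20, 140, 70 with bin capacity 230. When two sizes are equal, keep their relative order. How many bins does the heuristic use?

Sorted descending: 180, 160, 140, 70, 50, 40, 40, 30, 20, 20.
  180 → bin 1 (new)  [load 180/230]
  160 → bin 2 (new)  [load 160/230]
  140 → bin 3 (new)  [load 140/230]
  70 → bin 2  [load 230/230]
  50 → bin 1  [load 230/230]
  40 → bin 3  [load 180/230]
  40 → bin 3  [load 220/230]
  30 → bin 4 (new)  [load 30/230]
  20 → bin 4  [load 50/230]
  20 → bin 4  [load 70/230]
4 bins opened.

4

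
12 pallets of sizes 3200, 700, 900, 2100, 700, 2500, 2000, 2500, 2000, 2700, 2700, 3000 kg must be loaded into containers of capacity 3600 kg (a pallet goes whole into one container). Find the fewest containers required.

Total = 3200 + 3000 + 2700 + 2700 + 2500 + 2500 + 2100 + 2000 + 2000 + 900 + 700 + 700 = 25000 kg.
Lower bound: ⌈25000/3600⌉ = 7 containers.
Also, 9 pallets each exceed 1800 kg, and no two of those can share a container, so at least 9 containers are needed.
A packing using 9 containers:
  container 1: 3200 = 3200
  container 2: 3000 = 3000
  container 3: 2700 + 900 = 3600
  container 4: 2700 + 700 = 3400
  container 5: 2500 + 700 = 3200
  container 6: 2500 = 2500
  container 7: 2100 = 2100
  container 8: 2000 = 2000
  container 9: 2000 = 2000
This matches the lower bound, so 9 is optimal.

9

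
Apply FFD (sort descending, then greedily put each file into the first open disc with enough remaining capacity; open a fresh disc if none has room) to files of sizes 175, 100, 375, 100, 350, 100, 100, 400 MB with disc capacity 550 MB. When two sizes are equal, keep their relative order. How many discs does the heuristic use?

Sorted descending: 400, 375, 350, 175, 100, 100, 100, 100.
  400 → disc 1 (new)  [load 400/550]
  375 → disc 2 (new)  [load 375/550]
  350 → disc 3 (new)  [load 350/550]
  175 → disc 2  [load 550/550]
  100 → disc 1  [load 500/550]
  100 → disc 3  [load 450/550]
  100 → disc 3  [load 550/550]
  100 → disc 4 (new)  [load 100/550]
4 discs opened.

4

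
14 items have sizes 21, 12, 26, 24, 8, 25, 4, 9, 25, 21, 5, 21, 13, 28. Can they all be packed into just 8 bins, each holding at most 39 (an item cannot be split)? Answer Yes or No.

Yes

A valid assignment using 8 bins:
  bin 1: 28 + 9 = 37
  bin 2: 26 + 13 = 39
  bin 3: 25 + 12 = 37
  bin 4: 25 + 8 + 5 = 38
  bin 5: 24 + 4 = 28
  bin 6: 21 = 21
  bin 7: 21 = 21
  bin 8: 21 = 21
Every load is within 39, so 8 bins suffice.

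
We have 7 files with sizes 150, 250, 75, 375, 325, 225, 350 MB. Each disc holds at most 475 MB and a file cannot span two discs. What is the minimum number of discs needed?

4

Total = 375 + 350 + 325 + 250 + 225 + 150 + 75 = 1750 MB.
Lower bound: ⌈1750/475⌉ = 4 discs.
A packing using 4 discs:
  disc 1: 375 + 75 = 450
  disc 2: 350 = 350
  disc 3: 325 + 150 = 475
  disc 4: 250 + 225 = 475
This matches the lower bound, so 4 is optimal.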